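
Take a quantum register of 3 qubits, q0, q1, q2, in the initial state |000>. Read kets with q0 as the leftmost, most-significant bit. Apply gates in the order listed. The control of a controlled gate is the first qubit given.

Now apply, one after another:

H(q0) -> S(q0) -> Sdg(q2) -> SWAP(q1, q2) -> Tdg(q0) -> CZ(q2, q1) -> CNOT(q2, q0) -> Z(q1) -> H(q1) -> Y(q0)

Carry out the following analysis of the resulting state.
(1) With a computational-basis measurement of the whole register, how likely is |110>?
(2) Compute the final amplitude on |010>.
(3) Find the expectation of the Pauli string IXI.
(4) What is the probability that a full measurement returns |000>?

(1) Outcome |110> occurs with probability 1/4.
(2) The final state's coefficient on |010> equals -exp(3*I*pi/4)/2.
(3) The observable IXI averages to 1.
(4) The probability of measuring |000> is 1/4.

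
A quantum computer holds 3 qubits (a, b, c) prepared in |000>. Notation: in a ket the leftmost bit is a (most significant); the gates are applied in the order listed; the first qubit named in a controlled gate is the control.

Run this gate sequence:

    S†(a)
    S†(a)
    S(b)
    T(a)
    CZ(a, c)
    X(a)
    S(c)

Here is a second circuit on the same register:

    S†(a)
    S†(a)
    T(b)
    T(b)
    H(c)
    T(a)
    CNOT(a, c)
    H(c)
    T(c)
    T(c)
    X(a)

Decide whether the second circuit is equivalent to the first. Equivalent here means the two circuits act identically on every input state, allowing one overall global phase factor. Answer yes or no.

Yes, they are equivalent — the unitaries differ by at most a global phase.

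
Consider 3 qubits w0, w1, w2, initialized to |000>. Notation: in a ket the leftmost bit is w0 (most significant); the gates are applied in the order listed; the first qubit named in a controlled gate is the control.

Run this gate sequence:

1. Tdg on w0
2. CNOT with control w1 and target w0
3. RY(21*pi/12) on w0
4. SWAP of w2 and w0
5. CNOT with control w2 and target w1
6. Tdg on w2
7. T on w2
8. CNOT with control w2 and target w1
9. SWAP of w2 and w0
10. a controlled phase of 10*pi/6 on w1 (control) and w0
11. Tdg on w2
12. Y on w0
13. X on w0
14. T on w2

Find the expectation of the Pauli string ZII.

In the final state, ZII has expectation sqrt(2)/2.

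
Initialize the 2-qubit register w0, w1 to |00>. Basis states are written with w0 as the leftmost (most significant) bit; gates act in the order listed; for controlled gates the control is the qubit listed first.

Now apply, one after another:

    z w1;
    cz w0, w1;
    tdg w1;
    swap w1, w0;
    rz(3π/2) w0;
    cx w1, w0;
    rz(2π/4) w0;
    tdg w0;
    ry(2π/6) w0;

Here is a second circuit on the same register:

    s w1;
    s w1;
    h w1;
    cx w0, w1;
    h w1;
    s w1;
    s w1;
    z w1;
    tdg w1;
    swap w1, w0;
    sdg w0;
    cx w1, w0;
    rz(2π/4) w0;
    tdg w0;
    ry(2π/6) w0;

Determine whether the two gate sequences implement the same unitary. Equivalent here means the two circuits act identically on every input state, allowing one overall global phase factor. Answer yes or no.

Yes, they are equivalent — the unitaries differ by at most a global phase.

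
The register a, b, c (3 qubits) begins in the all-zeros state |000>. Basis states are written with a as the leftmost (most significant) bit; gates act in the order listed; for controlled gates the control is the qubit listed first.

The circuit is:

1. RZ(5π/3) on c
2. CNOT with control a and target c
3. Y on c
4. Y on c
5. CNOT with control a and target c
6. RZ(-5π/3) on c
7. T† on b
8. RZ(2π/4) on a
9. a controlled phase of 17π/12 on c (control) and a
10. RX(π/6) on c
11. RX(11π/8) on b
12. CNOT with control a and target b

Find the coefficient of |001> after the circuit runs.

|001> carries amplitude (-sqrt(2) + sqrt(6))*exp(I*pi/4)*cos(5*pi/16)/4 in the final state. Key observation: steps 1-6 multiply out to the identity, so the circuit reduces to the remaining gates.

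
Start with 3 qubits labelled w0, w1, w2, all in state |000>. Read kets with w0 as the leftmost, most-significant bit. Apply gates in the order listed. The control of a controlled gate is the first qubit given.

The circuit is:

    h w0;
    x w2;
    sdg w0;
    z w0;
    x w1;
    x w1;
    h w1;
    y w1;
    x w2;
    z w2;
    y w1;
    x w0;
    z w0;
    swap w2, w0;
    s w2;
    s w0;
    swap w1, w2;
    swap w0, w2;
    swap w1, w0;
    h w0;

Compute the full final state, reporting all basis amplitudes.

After the circuit, the state carries amplitude sqrt(2)*I/2 on |100>, sqrt(2)*I/2 on |110>, and 0 on every other basis state. Key observation: gates 5-6 undo each other exactly, leaving only the rest of the circuit to track.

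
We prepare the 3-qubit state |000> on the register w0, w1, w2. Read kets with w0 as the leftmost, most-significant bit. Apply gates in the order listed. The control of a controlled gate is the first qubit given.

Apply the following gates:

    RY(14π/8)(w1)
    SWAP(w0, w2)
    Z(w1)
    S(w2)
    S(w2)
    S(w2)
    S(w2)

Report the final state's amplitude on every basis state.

The resulting statevector has amplitude -sqrt(sqrt(2) + 2)/2 on |000>, -sqrt(2 - sqrt(2))/2 on |010>, and 0 on every other basis state.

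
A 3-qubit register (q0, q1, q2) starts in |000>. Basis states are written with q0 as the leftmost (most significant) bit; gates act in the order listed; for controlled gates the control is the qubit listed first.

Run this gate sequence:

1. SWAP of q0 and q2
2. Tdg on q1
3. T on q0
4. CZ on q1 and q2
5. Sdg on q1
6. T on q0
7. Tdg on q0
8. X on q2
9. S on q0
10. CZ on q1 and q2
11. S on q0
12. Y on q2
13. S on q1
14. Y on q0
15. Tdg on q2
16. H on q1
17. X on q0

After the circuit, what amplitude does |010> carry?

The final state's coefficient on |010> equals sqrt(2)/2.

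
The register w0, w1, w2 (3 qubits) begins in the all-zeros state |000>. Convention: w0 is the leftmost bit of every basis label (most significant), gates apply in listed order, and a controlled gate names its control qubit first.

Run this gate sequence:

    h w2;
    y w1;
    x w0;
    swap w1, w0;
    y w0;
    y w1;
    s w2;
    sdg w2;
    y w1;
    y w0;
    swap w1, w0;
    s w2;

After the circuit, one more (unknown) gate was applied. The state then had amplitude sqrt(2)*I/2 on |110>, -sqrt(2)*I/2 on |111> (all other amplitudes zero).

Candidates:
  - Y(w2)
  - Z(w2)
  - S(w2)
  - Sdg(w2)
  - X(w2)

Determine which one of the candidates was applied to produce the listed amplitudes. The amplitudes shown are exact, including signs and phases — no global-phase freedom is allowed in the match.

The applied gate was S(w2). Key observation: the block from step 4 through step 11 cancels to the identity and can be dropped.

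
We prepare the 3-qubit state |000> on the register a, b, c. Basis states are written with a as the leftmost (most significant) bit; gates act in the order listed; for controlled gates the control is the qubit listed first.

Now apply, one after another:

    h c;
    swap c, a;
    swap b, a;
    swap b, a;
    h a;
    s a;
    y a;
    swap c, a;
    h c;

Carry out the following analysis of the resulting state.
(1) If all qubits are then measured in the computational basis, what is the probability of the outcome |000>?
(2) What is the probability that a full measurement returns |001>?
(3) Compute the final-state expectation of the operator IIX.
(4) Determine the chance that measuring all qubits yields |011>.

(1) A full measurement returns |000> with probability 1/2.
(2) A full measurement returns |001> with probability 1/2.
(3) The observable IIX averages to -1.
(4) Outcome |011> occurs with probability 0.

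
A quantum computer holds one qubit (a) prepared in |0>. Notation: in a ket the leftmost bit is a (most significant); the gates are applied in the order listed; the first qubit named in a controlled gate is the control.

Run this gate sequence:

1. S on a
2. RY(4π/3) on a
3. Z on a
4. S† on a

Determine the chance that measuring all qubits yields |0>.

Outcome |0> occurs with probability 1/4.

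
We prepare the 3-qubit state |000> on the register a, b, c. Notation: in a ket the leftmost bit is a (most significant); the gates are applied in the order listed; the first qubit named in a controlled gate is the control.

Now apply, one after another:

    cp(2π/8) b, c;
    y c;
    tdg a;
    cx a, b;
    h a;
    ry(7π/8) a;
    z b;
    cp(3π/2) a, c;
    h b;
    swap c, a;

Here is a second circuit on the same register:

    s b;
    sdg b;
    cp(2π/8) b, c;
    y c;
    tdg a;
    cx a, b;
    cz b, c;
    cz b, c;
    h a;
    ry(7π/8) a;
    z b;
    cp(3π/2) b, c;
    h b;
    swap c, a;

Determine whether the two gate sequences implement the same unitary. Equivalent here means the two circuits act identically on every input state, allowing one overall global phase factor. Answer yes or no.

No, they are not equivalent — no single phase factor reconciles the two unitaries.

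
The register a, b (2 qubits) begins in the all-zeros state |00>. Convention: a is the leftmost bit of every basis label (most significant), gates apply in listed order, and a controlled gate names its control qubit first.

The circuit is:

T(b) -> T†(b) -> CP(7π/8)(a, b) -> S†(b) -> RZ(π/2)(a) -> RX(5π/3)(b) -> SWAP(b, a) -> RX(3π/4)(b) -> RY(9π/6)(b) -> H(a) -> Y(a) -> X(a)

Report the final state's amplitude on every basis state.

The final amplitudes are -sqrt(3*sqrt(2) + 6)*exp(3*I*pi/4)/8 + sqrt(2 - sqrt(2))*exp(3*I*pi/4)/8 + sqrt(6 - 3*sqrt(2))*exp(I*pi/4)/8 + sqrt(sqrt(2) + 2)*exp(I*pi/4)/8 on |00>, -sqrt(3*sqrt(2) + 6)*exp(3*I*pi/4)/8 - sqrt(6 - 3*sqrt(2))*exp(I*pi/4)/8 - sqrt(2 - sqrt(2))*exp(3*I*pi/4)/8 + sqrt(sqrt(2) + 2)*exp(I*pi/4)/8 on |01>, -sqrt(6 - 3*sqrt(2))*exp(I*pi/4)/8 + sqrt(2 - sqrt(2))*exp(3*I*pi/4)/8 + sqrt(sqrt(2) + 2)*exp(I*pi/4)/8 + sqrt(3*sqrt(2) + 6)*exp(3*I*pi/4)/8 on |10>, -sqrt(2 - sqrt(2))*exp(3*I*pi/4)/8 + sqrt(6 - 3*sqrt(2))*exp(I*pi/4)/8 + sqrt(sqrt(2) + 2)*exp(I*pi/4)/8 + sqrt(3*sqrt(2) + 6)*exp(3*I*pi/4)/8 on |11>.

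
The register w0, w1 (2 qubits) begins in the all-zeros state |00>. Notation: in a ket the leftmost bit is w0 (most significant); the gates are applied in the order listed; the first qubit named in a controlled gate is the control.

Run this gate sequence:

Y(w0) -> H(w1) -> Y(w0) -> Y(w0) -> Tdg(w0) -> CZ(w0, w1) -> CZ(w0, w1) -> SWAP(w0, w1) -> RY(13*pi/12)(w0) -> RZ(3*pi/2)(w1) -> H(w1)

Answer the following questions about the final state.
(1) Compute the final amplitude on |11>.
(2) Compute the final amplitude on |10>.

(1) The amplitude on |11> is -sqrt(sqrt(2) + 2)/8 + sqrt(2 - sqrt(2))/8 + sqrt(6 - 3*sqrt(2))/8 + sqrt(3*sqrt(2) + 6)/8.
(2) The final state's coefficient on |10> equals -sqrt(3*sqrt(2) + 6)/8 - sqrt(6 - 3*sqrt(2))/8 - sqrt(2 - sqrt(2))/8 + sqrt(sqrt(2) + 2)/8.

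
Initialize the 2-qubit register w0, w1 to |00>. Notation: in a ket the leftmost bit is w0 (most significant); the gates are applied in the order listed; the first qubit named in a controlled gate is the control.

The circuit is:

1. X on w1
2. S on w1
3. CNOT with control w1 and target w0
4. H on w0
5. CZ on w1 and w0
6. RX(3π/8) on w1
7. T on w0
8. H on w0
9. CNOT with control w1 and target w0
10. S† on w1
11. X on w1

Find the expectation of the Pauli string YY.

The expectation value of YY is sqrt(2*sqrt(2) + 4)/4.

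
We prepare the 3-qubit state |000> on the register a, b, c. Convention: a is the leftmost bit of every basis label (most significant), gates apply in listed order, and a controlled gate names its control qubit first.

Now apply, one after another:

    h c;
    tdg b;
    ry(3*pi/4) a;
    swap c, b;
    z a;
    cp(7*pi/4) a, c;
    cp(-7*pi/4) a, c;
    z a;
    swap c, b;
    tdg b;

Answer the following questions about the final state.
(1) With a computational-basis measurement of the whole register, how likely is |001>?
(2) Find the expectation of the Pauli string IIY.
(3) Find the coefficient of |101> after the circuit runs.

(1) A full measurement returns |001> with probability 1/4 - sqrt(2)/8.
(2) In the final state, IIY has expectation 0.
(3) |101> carries amplitude sqrt(2*sqrt(2) + 4)/4 in the final state.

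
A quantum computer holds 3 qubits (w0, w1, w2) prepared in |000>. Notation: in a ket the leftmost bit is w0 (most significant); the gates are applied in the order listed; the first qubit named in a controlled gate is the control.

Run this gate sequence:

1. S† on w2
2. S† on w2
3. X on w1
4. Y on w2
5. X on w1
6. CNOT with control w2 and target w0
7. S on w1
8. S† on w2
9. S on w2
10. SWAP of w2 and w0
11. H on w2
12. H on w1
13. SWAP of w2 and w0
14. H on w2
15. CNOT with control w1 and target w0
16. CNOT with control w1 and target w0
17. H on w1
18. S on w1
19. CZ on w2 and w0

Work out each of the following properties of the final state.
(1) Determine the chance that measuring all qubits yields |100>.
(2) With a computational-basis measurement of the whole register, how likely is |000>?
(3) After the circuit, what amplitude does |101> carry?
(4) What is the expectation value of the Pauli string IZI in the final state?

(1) A full measurement returns |100> with probability 1/4.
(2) Outcome |000> occurs with probability 1/4.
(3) The amplitude on |101> is -I/2.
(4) In the final state, IZI has expectation 1.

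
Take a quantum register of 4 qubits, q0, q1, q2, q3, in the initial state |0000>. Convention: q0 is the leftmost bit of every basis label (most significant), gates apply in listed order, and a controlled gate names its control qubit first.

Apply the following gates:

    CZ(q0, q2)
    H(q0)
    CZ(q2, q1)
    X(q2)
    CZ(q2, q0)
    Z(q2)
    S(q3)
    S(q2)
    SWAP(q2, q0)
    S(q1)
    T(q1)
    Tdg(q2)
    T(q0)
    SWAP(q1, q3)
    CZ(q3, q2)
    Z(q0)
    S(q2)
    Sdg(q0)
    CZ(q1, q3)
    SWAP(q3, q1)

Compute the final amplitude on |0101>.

The final state's coefficient on |0101> equals 0.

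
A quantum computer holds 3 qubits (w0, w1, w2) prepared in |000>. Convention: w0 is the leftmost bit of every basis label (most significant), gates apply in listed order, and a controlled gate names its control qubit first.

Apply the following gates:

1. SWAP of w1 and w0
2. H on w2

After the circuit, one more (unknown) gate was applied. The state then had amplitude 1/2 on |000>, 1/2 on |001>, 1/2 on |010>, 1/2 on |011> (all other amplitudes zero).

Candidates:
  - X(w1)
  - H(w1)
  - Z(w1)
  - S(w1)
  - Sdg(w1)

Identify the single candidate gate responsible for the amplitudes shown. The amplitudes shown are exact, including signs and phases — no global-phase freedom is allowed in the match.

The applied gate was H(w1).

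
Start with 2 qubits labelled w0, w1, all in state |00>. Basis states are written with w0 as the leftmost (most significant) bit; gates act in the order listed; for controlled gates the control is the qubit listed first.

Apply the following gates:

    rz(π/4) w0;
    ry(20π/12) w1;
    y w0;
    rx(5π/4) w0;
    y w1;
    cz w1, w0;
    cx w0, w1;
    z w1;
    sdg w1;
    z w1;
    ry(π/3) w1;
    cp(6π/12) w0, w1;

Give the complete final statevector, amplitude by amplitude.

The final amplitudes are (-1/8 - I/8)*sqrt(3*sqrt(2) + 6)*exp(3*I*pi/8) on |00>, (-1 + 3*I)*sqrt(sqrt(2) + 2)*exp(3*I*pi/8)/8 on |01>, (-1 - 3*I)*sqrt(2 - sqrt(2))*exp(3*I*pi/8)/8 on |10>, (1/8 + I/8)*sqrt(6 - 3*sqrt(2))*exp(3*I*pi/8) on |11>.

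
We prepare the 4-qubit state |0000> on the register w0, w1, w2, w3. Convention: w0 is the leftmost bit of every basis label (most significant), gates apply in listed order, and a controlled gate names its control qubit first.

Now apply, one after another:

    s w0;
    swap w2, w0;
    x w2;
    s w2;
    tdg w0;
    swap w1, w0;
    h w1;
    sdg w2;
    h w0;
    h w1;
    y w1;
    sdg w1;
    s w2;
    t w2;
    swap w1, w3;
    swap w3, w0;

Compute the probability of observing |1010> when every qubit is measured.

Outcome |1010> occurs with probability 1/2.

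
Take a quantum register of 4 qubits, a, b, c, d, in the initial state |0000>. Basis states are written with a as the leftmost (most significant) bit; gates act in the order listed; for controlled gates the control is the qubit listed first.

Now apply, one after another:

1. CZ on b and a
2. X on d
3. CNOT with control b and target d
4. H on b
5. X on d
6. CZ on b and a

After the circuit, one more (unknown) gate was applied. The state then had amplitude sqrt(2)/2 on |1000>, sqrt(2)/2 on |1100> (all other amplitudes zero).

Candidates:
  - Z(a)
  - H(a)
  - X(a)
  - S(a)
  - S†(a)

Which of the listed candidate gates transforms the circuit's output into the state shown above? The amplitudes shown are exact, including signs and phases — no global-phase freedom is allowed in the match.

It was X(a) that produced the state shown.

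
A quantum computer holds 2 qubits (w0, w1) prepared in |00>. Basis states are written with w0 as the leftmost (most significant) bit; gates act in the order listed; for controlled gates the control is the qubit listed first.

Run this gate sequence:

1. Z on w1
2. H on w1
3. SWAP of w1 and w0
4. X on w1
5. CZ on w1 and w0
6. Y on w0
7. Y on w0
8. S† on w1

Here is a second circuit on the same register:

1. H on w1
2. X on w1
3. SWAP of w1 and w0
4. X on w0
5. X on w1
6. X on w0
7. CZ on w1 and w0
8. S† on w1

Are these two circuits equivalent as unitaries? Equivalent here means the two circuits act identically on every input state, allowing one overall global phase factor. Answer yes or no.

Yes: on every input state the two circuits agree up to one overall phase factor.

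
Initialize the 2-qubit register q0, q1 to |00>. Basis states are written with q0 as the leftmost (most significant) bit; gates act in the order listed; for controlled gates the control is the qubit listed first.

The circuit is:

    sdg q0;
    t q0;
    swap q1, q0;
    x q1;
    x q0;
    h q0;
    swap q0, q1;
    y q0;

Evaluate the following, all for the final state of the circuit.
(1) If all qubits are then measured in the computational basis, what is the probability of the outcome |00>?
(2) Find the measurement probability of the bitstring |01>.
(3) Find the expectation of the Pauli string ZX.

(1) Outcome |00> occurs with probability 1/2.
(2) Outcome |01> occurs with probability 1/2.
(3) In the final state, ZX has expectation -1.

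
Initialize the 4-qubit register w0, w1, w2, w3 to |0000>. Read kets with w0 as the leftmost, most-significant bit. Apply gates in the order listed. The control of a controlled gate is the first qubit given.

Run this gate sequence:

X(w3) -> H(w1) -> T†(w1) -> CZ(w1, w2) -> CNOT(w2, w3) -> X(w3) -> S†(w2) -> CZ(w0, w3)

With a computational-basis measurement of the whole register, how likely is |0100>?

A full measurement returns |0100> with probability 1/2.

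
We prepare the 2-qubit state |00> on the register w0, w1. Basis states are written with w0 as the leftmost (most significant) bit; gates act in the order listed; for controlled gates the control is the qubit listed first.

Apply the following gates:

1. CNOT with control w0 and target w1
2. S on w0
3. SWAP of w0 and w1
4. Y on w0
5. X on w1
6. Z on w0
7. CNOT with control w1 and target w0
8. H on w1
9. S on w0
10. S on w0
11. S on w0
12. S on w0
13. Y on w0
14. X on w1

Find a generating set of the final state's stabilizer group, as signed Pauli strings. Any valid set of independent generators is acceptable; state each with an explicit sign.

One valid set of independent stabilizer generators is -IX, -ZI (any independent generating set of the same group is equally correct). Key observation: gates 9-12 undo each other exactly, leaving only the rest of the circuit to track.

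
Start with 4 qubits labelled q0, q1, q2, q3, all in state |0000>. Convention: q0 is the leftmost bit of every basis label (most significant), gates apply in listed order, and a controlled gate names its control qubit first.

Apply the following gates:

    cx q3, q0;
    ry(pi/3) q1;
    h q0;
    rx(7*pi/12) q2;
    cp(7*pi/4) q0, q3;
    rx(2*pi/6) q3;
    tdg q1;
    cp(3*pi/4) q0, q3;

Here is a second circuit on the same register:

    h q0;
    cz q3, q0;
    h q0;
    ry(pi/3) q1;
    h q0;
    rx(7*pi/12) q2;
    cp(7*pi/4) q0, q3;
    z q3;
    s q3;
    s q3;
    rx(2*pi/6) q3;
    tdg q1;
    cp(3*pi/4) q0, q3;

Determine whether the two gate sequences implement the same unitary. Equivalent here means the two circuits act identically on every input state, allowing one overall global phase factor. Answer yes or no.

Yes, they are equivalent — the unitaries differ by at most a global phase.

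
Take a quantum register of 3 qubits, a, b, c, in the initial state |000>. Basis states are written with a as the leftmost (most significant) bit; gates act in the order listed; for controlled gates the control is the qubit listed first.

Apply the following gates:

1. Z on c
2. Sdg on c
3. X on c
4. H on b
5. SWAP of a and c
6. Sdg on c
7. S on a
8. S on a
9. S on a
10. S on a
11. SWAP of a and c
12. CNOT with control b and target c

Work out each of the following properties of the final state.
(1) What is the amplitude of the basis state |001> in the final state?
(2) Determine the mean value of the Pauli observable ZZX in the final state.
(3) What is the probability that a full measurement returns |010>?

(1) The final state's coefficient on |001> equals sqrt(2)/2. Key observation: steps 7-10 multiply out to the identity, so the circuit reduces to the remaining gates.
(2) The observable ZZX averages to 0.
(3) The probability of measuring |010> is 1/2.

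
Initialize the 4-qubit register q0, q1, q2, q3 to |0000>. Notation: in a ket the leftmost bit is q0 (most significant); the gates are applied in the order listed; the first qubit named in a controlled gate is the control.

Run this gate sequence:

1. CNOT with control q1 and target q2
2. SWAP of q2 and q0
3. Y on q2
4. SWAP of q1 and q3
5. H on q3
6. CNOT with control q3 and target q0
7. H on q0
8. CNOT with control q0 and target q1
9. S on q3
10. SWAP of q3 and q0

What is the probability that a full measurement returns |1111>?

A full measurement returns |1111> with probability 1/4.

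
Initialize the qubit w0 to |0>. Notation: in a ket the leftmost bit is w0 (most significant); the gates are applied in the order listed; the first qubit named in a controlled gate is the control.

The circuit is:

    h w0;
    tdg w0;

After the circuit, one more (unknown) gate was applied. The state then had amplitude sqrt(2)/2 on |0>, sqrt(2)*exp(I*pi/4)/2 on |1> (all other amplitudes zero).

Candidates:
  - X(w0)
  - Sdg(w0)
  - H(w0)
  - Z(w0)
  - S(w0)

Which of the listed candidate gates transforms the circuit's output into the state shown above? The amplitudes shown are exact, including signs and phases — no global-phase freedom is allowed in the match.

The unique candidate consistent with the amplitudes is S(w0).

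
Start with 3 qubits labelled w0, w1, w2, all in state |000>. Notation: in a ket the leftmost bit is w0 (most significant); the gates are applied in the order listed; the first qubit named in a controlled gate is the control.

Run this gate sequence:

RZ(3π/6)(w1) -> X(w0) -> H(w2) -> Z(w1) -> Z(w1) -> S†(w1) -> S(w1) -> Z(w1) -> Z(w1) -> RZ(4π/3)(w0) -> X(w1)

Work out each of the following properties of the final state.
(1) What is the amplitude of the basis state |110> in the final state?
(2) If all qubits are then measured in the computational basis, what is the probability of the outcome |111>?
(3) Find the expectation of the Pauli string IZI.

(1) The amplitude on |110> is sqrt(2)*exp(5*I*pi/12)/2.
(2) Outcome |111> occurs with probability 1/2.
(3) In the final state, IZI has expectation -1.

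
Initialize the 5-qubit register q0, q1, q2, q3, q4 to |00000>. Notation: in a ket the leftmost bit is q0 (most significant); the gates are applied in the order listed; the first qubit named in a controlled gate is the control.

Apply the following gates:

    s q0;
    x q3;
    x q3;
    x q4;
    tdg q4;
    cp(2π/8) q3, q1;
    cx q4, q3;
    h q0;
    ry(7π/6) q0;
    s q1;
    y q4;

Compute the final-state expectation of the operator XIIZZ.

The observable XIIZZ averages to sqrt(3)/2.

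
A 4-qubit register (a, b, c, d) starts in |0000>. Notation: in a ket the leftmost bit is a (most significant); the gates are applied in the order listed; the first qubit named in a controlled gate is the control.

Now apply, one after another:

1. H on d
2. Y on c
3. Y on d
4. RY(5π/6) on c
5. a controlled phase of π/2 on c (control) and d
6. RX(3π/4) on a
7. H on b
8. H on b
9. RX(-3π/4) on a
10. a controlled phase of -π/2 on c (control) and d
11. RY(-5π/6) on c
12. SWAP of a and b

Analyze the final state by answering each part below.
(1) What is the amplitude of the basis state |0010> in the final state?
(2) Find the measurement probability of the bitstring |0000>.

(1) |0010> carries amplitude sqrt(2)/2 in the final state. Key observation: the block from step 4 through step 11 cancels to the identity and can be dropped.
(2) A full measurement returns |0000> with probability 0.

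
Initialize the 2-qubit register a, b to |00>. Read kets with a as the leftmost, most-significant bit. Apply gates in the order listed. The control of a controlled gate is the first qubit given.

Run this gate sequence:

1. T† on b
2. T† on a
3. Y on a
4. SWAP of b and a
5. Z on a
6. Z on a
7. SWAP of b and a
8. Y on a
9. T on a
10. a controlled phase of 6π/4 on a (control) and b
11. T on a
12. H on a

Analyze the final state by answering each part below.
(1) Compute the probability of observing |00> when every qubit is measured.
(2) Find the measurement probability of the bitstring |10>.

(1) A full measurement returns |00> with probability 1/2. Key observation: the block from step 2 through step 9 cancels to the identity and can be dropped.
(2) A full measurement returns |10> with probability 1/2.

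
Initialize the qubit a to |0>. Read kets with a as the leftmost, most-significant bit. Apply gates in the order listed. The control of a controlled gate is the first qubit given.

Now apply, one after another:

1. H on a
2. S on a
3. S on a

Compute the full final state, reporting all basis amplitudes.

The resulting statevector has amplitude sqrt(2)/2 on |0>, -sqrt(2)/2 on |1>.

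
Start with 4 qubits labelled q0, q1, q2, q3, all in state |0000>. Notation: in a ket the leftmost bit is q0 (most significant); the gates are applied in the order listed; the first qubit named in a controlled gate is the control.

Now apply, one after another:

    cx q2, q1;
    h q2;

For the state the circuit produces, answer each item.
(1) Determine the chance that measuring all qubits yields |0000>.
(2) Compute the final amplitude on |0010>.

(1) The probability of measuring |0000> is 1/2.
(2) The amplitude on |0010> is sqrt(2)/2.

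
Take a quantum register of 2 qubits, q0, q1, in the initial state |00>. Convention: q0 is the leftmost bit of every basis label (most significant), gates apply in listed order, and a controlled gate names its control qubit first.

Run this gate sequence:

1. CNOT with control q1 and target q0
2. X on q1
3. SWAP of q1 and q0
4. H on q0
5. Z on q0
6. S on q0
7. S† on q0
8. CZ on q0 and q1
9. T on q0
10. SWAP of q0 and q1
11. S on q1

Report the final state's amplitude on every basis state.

The resulting statevector has amplitude sqrt(2)/2 on |00>, sqrt(2)*exp(3*I*pi/4)/2 on |01>, 0 on |10>, 0 on |11>.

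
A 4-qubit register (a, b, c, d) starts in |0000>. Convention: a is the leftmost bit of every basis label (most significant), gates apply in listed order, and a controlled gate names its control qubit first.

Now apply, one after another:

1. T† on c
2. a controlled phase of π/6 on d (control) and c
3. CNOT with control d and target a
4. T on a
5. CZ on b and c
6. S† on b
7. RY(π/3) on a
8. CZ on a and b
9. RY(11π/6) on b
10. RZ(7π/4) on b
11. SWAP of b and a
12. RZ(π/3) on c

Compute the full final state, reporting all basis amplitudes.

The resulting statevector has amplitude (-3*sqrt(2) - sqrt(6))*exp(23*I*pi/24)/8 on |0000>, (-sqrt(6) - sqrt(2))*exp(23*I*pi/24)/8 on |0100>, (-sqrt(6) + 3*sqrt(2))*exp(17*I*pi/24)/8 on |1000>, (-sqrt(2) + sqrt(6))*exp(17*I*pi/24)/8 on |1100>, and 0 on every other basis state.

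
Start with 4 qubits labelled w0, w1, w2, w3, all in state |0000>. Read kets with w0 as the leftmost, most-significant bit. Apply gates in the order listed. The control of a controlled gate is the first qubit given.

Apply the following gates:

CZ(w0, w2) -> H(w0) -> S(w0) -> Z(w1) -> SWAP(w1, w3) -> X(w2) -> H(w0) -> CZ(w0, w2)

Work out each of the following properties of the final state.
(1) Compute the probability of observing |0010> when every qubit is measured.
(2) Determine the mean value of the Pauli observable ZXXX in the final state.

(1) Outcome |0010> occurs with probability 1/2.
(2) In the final state, ZXXX has expectation 0.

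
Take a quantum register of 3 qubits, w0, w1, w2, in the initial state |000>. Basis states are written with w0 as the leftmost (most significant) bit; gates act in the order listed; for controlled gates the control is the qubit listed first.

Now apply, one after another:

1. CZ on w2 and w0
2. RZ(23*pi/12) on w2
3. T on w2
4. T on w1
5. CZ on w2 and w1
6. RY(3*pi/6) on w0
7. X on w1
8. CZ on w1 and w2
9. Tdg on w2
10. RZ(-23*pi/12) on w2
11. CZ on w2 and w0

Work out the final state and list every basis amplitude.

The resulting statevector has amplitude sqrt(2)/2 on |010>, sqrt(2)/2 on |110>, and 0 on every other basis state.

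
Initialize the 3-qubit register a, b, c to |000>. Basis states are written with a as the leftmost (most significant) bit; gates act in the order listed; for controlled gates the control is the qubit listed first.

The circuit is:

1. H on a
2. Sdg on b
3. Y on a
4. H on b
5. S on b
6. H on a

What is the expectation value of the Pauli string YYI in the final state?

The observable YYI averages to 0.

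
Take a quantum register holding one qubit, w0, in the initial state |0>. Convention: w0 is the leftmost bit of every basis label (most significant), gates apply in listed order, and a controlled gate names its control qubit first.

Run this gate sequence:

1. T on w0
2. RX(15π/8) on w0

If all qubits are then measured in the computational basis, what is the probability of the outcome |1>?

A full measurement returns |1> with probability sin(pi/16)**2.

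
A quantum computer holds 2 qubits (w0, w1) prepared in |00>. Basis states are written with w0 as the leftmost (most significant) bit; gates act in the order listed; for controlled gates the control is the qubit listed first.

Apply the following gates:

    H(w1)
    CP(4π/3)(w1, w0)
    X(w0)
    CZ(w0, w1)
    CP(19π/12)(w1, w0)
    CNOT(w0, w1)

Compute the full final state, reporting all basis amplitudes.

The resulting statevector has amplitude 0 on |00>, 0 on |01>, sqrt(2)*exp(7*I*pi/12)/2 on |10>, sqrt(2)/2 on |11>.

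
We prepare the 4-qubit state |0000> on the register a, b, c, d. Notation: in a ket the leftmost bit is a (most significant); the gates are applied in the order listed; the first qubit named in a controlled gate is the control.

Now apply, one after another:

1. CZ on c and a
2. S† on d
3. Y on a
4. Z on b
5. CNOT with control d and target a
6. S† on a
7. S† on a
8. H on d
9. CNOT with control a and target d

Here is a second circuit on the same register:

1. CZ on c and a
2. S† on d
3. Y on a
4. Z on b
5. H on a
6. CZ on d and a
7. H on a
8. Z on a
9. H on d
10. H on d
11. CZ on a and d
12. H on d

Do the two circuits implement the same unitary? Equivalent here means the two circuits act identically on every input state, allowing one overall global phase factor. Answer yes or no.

Yes, they are equivalent — the unitaries differ by at most a global phase.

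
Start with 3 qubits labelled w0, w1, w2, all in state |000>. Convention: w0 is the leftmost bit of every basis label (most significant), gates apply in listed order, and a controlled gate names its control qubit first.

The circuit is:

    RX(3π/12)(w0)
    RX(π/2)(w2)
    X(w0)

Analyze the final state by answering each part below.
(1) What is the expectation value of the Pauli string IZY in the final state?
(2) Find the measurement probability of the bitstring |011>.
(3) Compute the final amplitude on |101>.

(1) The expectation value of IZY is -1.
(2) A full measurement returns |011> with probability 0.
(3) |101> carries amplitude -I*sqrt(2*sqrt(2) + 4)/4 in the final state.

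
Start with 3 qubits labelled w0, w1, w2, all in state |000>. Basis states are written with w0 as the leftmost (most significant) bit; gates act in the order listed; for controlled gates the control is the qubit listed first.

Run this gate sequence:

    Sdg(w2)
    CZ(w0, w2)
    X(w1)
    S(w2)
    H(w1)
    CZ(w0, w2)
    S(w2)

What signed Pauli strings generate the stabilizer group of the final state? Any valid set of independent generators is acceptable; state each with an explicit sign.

The stabilizer group can be generated by -IXI, +ZII, +IIZ, among other valid generating sets.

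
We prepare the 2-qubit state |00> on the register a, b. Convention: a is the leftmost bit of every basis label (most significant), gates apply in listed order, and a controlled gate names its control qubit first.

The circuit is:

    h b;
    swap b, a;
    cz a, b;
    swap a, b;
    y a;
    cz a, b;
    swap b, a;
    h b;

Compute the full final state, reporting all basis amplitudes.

The final amplitudes are I/2 on |00>, -I/2 on |01>, -I/2 on |10>, I/2 on |11>.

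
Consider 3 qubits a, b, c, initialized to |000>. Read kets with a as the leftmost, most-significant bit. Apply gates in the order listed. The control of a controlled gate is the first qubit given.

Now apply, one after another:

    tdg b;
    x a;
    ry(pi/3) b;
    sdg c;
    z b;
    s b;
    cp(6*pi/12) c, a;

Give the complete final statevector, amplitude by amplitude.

The resulting statevector has amplitude sqrt(3)/2 on |100>, -I/2 on |110>, and 0 on every other basis state.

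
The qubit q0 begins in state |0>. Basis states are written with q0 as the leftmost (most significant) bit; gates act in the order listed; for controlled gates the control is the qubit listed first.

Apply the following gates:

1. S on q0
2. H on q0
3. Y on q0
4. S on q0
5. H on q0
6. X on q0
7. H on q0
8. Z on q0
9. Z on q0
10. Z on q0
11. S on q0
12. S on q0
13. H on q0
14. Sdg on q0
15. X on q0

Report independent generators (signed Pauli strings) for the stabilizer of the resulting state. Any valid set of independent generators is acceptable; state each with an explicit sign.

One valid set of independent stabilizer generators is -X (any independent generating set of the same group is equally correct).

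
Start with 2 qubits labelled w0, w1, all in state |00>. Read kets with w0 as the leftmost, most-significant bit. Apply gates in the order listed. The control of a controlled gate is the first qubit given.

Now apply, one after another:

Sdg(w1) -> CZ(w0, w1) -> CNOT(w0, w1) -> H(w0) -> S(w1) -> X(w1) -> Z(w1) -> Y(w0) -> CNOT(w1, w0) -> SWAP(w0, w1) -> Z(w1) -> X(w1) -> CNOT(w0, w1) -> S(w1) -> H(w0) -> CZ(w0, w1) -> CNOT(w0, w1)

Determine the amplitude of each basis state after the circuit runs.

The resulting statevector has amplitude -I/2 on |00>, 1/2 on |01>, 1/2 on |10>, I/2 on |11>.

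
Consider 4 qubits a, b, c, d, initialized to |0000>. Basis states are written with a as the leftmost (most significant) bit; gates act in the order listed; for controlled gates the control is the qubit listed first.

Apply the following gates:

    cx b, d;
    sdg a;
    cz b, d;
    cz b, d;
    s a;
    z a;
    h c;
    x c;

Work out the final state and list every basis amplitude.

The final amplitudes are sqrt(2)/2 on |0000>, sqrt(2)/2 on |0010>, and 0 on every other basis state. Key observation: gates 2-5 undo each other exactly, leaving only the rest of the circuit to track.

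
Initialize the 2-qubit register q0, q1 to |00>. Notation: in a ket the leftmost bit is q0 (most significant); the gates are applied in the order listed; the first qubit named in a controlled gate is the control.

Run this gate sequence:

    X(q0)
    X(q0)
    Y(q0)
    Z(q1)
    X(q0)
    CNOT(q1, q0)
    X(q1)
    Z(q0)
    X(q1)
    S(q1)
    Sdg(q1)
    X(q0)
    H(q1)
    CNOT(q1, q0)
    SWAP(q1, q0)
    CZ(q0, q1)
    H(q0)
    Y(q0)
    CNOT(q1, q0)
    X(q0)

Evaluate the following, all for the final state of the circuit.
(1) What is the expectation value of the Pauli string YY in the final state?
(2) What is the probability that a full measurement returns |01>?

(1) The observable YY averages to -1. Key observation: the block from step 1 through step 2 cancels to the identity and can be dropped.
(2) A full measurement returns |01> with probability 1/4.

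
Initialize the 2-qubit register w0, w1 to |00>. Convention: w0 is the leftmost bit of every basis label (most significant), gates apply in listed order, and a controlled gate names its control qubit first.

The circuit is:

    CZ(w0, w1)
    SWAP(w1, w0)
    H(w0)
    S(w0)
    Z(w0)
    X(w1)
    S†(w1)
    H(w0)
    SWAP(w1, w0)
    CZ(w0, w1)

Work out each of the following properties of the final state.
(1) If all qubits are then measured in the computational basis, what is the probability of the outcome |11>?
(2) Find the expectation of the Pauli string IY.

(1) A full measurement returns |11> with probability 1/2.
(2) The expectation value of IY is -1.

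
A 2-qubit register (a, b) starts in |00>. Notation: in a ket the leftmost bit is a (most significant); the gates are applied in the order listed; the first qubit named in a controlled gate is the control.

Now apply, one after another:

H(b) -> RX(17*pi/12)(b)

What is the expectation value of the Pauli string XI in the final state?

In the final state, XI has expectation 0.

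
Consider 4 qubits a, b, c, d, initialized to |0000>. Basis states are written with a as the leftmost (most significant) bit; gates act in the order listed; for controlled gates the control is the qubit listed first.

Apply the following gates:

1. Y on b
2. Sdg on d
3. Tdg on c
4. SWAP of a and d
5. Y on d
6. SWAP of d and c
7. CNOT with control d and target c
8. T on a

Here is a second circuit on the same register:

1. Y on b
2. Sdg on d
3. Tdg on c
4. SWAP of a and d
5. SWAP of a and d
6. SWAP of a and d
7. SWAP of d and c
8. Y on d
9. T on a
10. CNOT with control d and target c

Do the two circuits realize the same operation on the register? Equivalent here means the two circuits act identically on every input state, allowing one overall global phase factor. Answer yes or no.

No, they are not equivalent — no single phase factor reconciles the two unitaries.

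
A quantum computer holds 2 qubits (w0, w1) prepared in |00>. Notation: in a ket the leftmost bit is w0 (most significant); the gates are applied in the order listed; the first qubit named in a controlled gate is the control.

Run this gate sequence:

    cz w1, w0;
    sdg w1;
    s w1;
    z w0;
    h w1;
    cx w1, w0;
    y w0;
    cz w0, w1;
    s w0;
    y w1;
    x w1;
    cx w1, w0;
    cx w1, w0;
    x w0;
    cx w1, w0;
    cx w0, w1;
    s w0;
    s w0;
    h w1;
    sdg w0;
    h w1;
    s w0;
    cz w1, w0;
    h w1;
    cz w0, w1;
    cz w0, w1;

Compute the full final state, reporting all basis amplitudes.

The resulting statevector has amplitude -1/2 - I/2 on |00>, 1/2 - I/2 on |01>, 0 on |10>, 0 on |11>.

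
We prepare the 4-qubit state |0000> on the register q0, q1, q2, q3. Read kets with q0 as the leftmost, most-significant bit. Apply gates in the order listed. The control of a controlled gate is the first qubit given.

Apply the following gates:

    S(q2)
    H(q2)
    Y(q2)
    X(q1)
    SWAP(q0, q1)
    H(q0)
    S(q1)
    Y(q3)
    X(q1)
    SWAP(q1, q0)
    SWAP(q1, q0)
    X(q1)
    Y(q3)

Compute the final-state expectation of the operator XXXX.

The expectation value of XXXX is 0. Key observation: gates 8-13 undo each other exactly, leaving only the rest of the circuit to track.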